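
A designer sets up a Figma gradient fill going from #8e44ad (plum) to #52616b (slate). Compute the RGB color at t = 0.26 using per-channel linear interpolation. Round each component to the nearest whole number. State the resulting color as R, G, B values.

(126, 76, 156)

#8e44ad → (142, 68, 173); #52616b → (82, 97, 107).
R = 142 + 0.26 × (82 − 142) = 142 + 0.26 × -60 = 126.4 → 126
G = 68 + 0.26 × (97 − 68) = 68 + 0.26 × 29 = 75.54 → 76
B = 173 + 0.26 × (107 − 173) = 173 + 0.26 × -66 = 155.84 → 156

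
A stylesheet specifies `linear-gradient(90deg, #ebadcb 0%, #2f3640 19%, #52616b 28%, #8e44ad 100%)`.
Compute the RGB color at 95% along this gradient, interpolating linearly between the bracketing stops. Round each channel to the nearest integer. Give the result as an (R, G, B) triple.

95% lies between the 28% and 100% stops, so the local fraction is t = (95 − 28)/(100 − 28) = 67/72 ≈ 0.9306.
#52616b → (82, 97, 107); #8e44ad → (142, 68, 173).
R = 82 + 0.9306 × (142 − 82) = 137.836 → 138
G = 97 + 0.9306 × (68 − 97) = 70.013 → 70
B = 107 + 0.9306 × (173 − 107) = 168.42 → 168

(138, 70, 168)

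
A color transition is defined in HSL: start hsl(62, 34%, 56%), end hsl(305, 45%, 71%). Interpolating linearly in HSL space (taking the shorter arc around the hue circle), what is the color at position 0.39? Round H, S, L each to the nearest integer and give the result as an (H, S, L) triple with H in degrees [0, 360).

Hue: 305 − 62 = 243°, but |243| > 180 so the shorter arc goes the other way: Δh = 243 − 360 = -117°.
H = 62 + 0.39 × (-117) = 16.37 → 16°
S = 34 + 0.39 × (45 − 34) = 38.29 → 38%
L = 56 + 0.39 × (71 − 56) = 61.85 → 62%

(16, 38, 62)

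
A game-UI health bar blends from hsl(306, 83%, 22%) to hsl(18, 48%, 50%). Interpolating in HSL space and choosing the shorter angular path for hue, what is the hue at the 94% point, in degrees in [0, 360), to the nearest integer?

Hue: 18 − 306 = -288°, but |-288| > 180 so the shorter arc goes the other way: Δh = -288 + 360 = 72°.
H = 306 + 0.94 × (72) = 373.68 → 374 → 374 mod 360 = 14°

14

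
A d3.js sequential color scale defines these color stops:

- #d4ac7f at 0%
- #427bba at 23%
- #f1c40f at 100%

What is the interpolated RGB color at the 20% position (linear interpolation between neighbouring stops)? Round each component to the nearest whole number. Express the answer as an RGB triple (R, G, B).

20% lies between the 0% and 23% stops, so the local fraction is t = (20 − 0)/(23 − 0) = 20/23 ≈ 0.8696.
#d4ac7f → (212, 172, 127); #427bba → (66, 123, 186).
R = 212 + 0.8696 × (66 − 212) = 85.038 → 85
G = 172 + 0.8696 × (123 − 172) = 129.39 → 129
B = 127 + 0.8696 × (186 − 127) = 178.306 → 178

(85, 129, 178)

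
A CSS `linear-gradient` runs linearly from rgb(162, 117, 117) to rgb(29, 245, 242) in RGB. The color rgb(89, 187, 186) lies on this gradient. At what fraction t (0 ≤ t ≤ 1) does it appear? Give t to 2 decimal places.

Invert the lerp on the R channel (largest span, 133): t = (89 − 162) / (29 − 162) = -73/-133 = 0.54887.
Check on G: (187 − 117)/(245 − 117) = 0.5469 ✓

0.55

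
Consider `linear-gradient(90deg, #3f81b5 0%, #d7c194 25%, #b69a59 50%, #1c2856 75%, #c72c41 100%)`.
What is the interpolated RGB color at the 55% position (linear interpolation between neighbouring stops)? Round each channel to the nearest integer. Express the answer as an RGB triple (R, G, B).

(151, 131, 88)

55% lies between the 50% and 75% stops, so the local fraction is t = (55 − 50)/(75 − 50) = 5/25 ≈ 0.2.
#b69a59 → (182, 154, 89); #1c2856 → (28, 40, 86).
R = 182 + 0.2 × (28 − 182) = 151.2 → 151
G = 154 + 0.2 × (40 − 154) = 131.2 → 131
B = 89 + 0.2 × (86 − 89) = 88.4 → 88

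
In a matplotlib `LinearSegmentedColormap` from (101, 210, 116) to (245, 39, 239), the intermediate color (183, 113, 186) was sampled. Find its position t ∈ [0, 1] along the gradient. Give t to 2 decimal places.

Invert the lerp on the G channel (largest span, 171): t = (113 − 210) / (39 − 210) = -97/-171 = 0.56725.
Check on R: (183 − 101)/(245 − 101) = 0.5694 ✓

0.57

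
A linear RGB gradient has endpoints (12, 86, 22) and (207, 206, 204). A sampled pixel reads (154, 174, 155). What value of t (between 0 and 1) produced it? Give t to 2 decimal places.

Invert the lerp on the R channel (largest span, 195): t = (154 − 12) / (207 − 12) = 142/195 = 0.72821.
Check on G: (174 − 86)/(206 − 86) = 0.7333 ✓

0.73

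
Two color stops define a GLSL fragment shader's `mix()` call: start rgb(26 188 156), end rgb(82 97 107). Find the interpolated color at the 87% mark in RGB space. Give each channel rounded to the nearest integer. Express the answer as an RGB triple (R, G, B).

87% corresponds to t = 0.87.
R = 26 + 0.87 × (82 − 26) = 26 + 0.87 × 56 = 74.72 → 75
G = 188 + 0.87 × (97 − 188) = 188 + 0.87 × -91 = 108.83 → 109
B = 156 + 0.87 × (107 − 156) = 156 + 0.87 × -49 = 113.37 → 113

(75, 109, 113)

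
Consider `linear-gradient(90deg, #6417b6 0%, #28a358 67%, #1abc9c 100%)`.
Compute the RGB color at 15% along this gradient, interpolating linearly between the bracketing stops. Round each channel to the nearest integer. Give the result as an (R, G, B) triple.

(87, 54, 161)

15% lies between the 0% and 67% stops, so the local fraction is t = (15 − 0)/(67 − 0) = 15/67 ≈ 0.2239.
#6417b6 → (100, 23, 182); #28a358 → (40, 163, 88).
R = 100 + 0.2239 × (40 − 100) = 86.566 → 87
G = 23 + 0.2239 × (163 − 23) = 54.346 → 54
B = 182 + 0.2239 × (88 − 182) = 160.953 → 161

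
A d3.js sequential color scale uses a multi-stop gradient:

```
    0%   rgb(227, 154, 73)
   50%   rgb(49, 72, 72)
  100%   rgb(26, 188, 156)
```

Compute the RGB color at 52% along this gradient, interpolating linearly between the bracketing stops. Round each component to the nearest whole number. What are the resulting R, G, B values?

52% lies between the 50% and 100% stops, so the local fraction is t = (52 − 50)/(100 − 50) = 2/50 ≈ 0.04.
R = 49 + 0.04 × (26 − 49) = 48.08 → 48
G = 72 + 0.04 × (188 − 72) = 76.64 → 77
B = 72 + 0.04 × (156 − 72) = 75.36 → 75

(48, 77, 75)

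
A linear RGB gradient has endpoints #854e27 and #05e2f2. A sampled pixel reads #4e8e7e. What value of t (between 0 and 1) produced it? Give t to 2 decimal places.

0.43

Invert the lerp on the B channel (largest span, 203): t = (126 − 39) / (242 − 39) = 87/203 = 0.42857.
Check on R: (78 − 133)/(5 − 133) = 0.4297 ✓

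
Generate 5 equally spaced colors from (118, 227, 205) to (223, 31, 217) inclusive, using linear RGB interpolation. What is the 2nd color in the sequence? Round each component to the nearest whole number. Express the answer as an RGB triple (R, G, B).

With 5 swatches and endpoints inclusive, swatch 2 sits at t = (2 − 1)/(5 − 1) = 1/4 ≈ 0.25.
R = 118 + 0.25 × (223 − 118) = 144.25 → 144
G = 227 + 0.25 × (31 − 227) = 178 → 178
B = 205 + 0.25 × (217 − 205) = 208 → 208

(144, 178, 208)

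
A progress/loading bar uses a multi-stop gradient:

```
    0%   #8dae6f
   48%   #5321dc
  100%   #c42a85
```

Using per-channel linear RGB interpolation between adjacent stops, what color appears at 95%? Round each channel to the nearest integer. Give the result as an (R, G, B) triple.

95% lies between the 48% and 100% stops, so the local fraction is t = (95 − 48)/(100 − 48) = 47/52 ≈ 0.9038.
#5321dc → (83, 33, 220); #c42a85 → (196, 42, 133).
R = 83 + 0.9038 × (196 − 83) = 185.129 → 185
G = 33 + 0.9038 × (42 − 33) = 41.134 → 41
B = 220 + 0.9038 × (133 − 220) = 141.369 → 141

(185, 41, 141)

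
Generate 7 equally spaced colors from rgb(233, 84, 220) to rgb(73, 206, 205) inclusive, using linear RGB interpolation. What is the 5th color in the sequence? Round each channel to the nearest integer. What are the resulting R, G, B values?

(126, 165, 210)

With 7 swatches and endpoints inclusive, swatch 5 sits at t = (5 − 1)/(7 − 1) = 4/6 ≈ 0.6667.
R = 233 + 0.6667 × (73 − 233) = 126.328 → 126
G = 84 + 0.6667 × (206 − 84) = 165.337 → 165
B = 220 + 0.6667 × (205 − 220) = 210 → 210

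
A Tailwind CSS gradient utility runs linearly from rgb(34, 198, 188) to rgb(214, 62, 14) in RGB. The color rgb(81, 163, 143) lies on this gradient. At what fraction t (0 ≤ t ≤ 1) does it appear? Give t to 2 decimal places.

0.26

Invert the lerp on the R channel (largest span, 180): t = (81 − 34) / (214 − 34) = 47/180 = 0.26111.
Check on G: (163 − 198)/(62 − 198) = 0.2574 ✓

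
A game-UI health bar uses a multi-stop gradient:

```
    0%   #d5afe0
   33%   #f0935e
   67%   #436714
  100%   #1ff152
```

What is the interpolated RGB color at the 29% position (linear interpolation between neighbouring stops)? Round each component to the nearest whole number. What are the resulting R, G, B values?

(237, 150, 110)

29% lies between the 0% and 33% stops, so the local fraction is t = (29 − 0)/(33 − 0) = 29/33 ≈ 0.8788.
#d5afe0 → (213, 175, 224); #f0935e → (240, 147, 94).
R = 213 + 0.8788 × (240 − 213) = 236.728 → 237
G = 175 + 0.8788 × (147 − 175) = 150.394 → 150
B = 224 + 0.8788 × (94 − 224) = 109.756 → 110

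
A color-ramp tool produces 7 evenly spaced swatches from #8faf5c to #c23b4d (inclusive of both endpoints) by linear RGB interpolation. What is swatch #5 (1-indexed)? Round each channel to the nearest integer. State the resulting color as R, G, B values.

With 7 swatches and endpoints inclusive, swatch 5 sits at t = (5 − 1)/(7 − 1) = 4/6 ≈ 0.6667.
#8faf5c → (143, 175, 92); #c23b4d → (194, 59, 77).
R = 143 + 0.6667 × (194 − 143) = 177.002 → 177
G = 175 + 0.6667 × (59 − 175) = 97.663 → 98
B = 92 + 0.6667 × (77 − 92) = 81.999 → 82

(177, 98, 82)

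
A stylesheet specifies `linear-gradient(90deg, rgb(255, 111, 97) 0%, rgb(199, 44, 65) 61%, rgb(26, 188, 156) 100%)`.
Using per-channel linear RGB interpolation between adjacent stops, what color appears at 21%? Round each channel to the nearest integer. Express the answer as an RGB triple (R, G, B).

(236, 88, 86)

21% lies between the 0% and 61% stops, so the local fraction is t = (21 − 0)/(61 − 0) = 21/61 ≈ 0.3443.
R = 255 + 0.3443 × (199 − 255) = 235.719 → 236
G = 111 + 0.3443 × (44 − 111) = 87.932 → 88
B = 97 + 0.3443 × (65 − 97) = 85.982 → 86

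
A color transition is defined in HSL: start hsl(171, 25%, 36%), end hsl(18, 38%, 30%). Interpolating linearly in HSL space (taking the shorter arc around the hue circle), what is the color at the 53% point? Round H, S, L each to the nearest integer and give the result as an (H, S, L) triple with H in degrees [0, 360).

(90, 32, 33)

Hue arc: Δh = 18 − 171 = -153° (|Δh| ≤ 180, already the shorter path).
H = 171 + 0.53 × (-153) = 89.91 → 90°
S = 25 + 0.53 × (38 − 25) = 31.89 → 32%
L = 36 + 0.53 × (30 − 36) = 32.82 → 33%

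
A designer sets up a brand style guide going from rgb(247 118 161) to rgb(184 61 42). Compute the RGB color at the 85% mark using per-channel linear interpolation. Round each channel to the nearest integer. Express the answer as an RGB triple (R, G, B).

(193, 70, 60)

85% corresponds to t = 0.85.
R = 247 + 0.85 × (184 − 247) = 247 + 0.85 × -63 = 193.45 → 193
G = 118 + 0.85 × (61 − 118) = 118 + 0.85 × -57 = 69.55 → 70
B = 161 + 0.85 × (42 − 161) = 161 + 0.85 × -119 = 59.85 → 60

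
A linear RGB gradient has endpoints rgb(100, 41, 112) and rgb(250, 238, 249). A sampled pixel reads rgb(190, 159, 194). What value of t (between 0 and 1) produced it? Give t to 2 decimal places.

0.60

Invert the lerp on the G channel (largest span, 197): t = (159 − 41) / (238 − 41) = 118/197 = 0.59898.
Check on R: (190 − 100)/(250 − 100) = 0.6 ✓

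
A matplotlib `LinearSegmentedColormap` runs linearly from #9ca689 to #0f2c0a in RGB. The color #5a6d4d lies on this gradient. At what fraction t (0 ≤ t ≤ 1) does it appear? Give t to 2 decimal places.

Invert the lerp on the R channel (largest span, 141): t = (90 − 156) / (15 − 156) = -66/-141 = 0.46809.
Check on G: (109 − 166)/(44 − 166) = 0.4672 ✓

0.47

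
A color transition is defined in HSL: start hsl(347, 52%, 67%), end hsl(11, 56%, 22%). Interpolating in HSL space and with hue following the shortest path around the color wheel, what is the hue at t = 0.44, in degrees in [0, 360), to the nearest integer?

358

Hue: 11 − 347 = -336°, but |-336| > 180 so the shorter arc goes the other way: Δh = -336 + 360 = 24°.
H = 347 + 0.44 × (24) = 357.56 → 358°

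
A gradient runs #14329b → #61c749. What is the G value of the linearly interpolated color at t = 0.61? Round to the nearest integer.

G₁ = 50 (from #14329b), G₂ = 199 (from #61c749).
G = 50 + 0.61 × (199 − 50) = 140.89 → 141

141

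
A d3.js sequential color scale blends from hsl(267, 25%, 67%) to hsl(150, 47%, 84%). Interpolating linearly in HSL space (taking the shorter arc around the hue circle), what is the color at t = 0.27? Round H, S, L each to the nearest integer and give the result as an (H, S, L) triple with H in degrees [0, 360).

(235, 31, 72)

Hue arc: Δh = 150 − 267 = -117° (|Δh| ≤ 180, already the shorter path).
H = 267 + 0.27 × (-117) = 235.41 → 235°
S = 25 + 0.27 × (47 − 25) = 30.94 → 31%
L = 67 + 0.27 × (84 − 67) = 71.59 → 72%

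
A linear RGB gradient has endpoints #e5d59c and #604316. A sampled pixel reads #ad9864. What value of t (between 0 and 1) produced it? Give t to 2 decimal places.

Invert the lerp on the G channel (largest span, 146): t = (152 − 213) / (67 − 213) = -61/-146 = 0.41781.
Check on R: (173 − 229)/(96 − 229) = 0.4211 ✓

0.42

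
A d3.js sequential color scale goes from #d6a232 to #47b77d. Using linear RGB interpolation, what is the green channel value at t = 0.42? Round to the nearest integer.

171

G₁ = 162 (from #d6a232), G₂ = 183 (from #47b77d).
G = 162 + 0.42 × (183 − 162) = 170.82 → 171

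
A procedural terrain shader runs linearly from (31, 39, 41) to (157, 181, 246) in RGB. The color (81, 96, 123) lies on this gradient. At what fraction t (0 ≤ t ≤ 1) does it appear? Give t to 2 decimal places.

Invert the lerp on the B channel (largest span, 205): t = (123 − 41) / (246 − 41) = 82/205 = 0.4.
Check on R: (81 − 31)/(157 − 31) = 0.3968 ✓

0.40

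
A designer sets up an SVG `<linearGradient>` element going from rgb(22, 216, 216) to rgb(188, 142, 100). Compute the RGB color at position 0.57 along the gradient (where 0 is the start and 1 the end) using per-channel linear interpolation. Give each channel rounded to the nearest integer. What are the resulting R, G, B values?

(117, 174, 150)

R = 22 + 0.57 × (188 − 22) = 22 + 0.57 × 166 = 116.62 → 117
G = 216 + 0.57 × (142 − 216) = 216 + 0.57 × -74 = 173.82 → 174
B = 216 + 0.57 × (100 − 216) = 216 + 0.57 × -116 = 149.88 → 150
So the blended color is (117, 174, 150), about #75ae96.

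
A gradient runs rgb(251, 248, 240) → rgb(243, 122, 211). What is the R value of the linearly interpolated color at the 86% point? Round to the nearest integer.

R = 251 + 0.86 × (243 − 251) = 244.12 → 244

244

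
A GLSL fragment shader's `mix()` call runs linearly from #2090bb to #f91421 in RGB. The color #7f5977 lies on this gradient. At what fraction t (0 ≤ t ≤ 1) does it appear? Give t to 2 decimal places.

0.44

Invert the lerp on the R channel (largest span, 217): t = (127 − 32) / (249 − 32) = 95/217 = 0.43779.
Check on G: (89 − 144)/(20 − 144) = 0.4435 ✓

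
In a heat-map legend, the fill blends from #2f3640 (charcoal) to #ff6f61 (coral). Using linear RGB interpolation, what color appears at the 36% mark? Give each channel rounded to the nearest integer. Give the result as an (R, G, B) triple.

(122, 75, 76)

#2f3640 → (47, 54, 64); #ff6f61 → (255, 111, 97).
36% corresponds to t = 0.36.
R = 47 + 0.36 × (255 − 47) = 47 + 0.36 × 208 = 121.88 → 122
G = 54 + 0.36 × (111 − 54) = 54 + 0.36 × 57 = 74.52 → 75
B = 64 + 0.36 × (97 − 64) = 64 + 0.36 × 33 = 75.88 → 76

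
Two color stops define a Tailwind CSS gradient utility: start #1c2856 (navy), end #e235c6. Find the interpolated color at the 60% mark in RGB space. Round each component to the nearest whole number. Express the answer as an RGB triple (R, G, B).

#1c2856 → (28, 40, 86); #e235c6 → (226, 53, 198).
60% corresponds to t = 0.6.
R = 28 + 0.6 × (226 − 28) = 28 + 0.6 × 198 = 146.8 → 147
G = 40 + 0.6 × (53 − 40) = 40 + 0.6 × 13 = 47.8 → 48
B = 86 + 0.6 × (198 − 86) = 86 + 0.6 × 112 = 153.2 → 153
So the blended color is (147, 48, 153), about #933099.

(147, 48, 153)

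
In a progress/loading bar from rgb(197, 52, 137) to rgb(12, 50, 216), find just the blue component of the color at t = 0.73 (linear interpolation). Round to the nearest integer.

195

B = 137 + 0.73 × (216 − 137) = 194.67 → 195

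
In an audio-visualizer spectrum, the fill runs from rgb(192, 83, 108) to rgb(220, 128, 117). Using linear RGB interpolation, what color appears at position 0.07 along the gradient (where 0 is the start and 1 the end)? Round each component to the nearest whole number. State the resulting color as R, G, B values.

(194, 86, 109)

R = 192 + 0.07 × (220 − 192) = 192 + 0.07 × 28 = 193.96 → 194
G = 83 + 0.07 × (128 − 83) = 83 + 0.07 × 45 = 86.15 → 86
B = 108 + 0.07 × (117 − 108) = 108 + 0.07 × 9 = 108.63 → 109
So the blended color is (194, 86, 109), about #c2566d.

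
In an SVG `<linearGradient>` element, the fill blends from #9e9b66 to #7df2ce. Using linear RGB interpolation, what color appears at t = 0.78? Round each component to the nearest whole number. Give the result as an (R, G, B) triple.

(132, 223, 183)

#9e9b66 → (158, 155, 102); #7df2ce → (125, 242, 206).
R = 158 + 0.78 × (125 − 158) = 158 + 0.78 × -33 = 132.26 → 132
G = 155 + 0.78 × (242 − 155) = 155 + 0.78 × 87 = 222.86 → 223
B = 102 + 0.78 × (206 − 102) = 102 + 0.78 × 104 = 183.12 → 183
So the blended color is (132, 223, 183), about #84dfb7.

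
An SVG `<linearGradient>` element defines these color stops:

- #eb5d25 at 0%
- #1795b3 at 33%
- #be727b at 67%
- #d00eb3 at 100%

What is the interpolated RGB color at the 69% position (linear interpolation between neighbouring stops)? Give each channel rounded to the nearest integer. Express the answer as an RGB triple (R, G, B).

69% lies between the 67% and 100% stops, so the local fraction is t = (69 − 67)/(100 − 67) = 2/33 ≈ 0.0606.
#be727b → (190, 114, 123); #d00eb3 → (208, 14, 179).
R = 190 + 0.0606 × (208 − 190) = 191.091 → 191
G = 114 + 0.0606 × (14 − 114) = 107.94 → 108
B = 123 + 0.0606 × (179 − 123) = 126.394 → 126

(191, 108, 126)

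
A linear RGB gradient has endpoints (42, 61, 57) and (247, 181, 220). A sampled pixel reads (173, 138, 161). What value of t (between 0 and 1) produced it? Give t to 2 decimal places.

Invert the lerp on the R channel (largest span, 205): t = (173 − 42) / (247 − 42) = 131/205 = 0.63902.
Check on G: (138 − 61)/(181 − 61) = 0.6417 ✓

0.64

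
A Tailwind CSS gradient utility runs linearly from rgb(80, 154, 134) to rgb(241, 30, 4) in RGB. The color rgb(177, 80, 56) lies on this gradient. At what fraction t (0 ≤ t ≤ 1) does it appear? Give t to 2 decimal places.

Invert the lerp on the R channel (largest span, 161): t = (177 − 80) / (241 − 80) = 97/161 = 0.60248.
Check on G: (80 − 154)/(30 − 154) = 0.5968 ✓

0.60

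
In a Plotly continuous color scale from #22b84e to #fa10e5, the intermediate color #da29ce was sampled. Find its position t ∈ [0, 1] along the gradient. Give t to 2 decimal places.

0.85

Invert the lerp on the R channel (largest span, 216): t = (218 − 34) / (250 − 34) = 184/216 = 0.85185.
Check on G: (41 − 184)/(16 − 184) = 0.8512 ✓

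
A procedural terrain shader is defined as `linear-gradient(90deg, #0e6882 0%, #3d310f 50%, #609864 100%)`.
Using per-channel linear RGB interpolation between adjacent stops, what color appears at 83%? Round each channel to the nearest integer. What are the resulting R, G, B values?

83% lies between the 50% and 100% stops, so the local fraction is t = (83 − 50)/(100 − 50) = 33/50 ≈ 0.66.
#3d310f → (61, 49, 15); #609864 → (96, 152, 100).
R = 61 + 0.66 × (96 − 61) = 84.1 → 84
G = 49 + 0.66 × (152 − 49) = 116.98 → 117
B = 15 + 0.66 × (100 − 15) = 71.1 → 71

(84, 117, 71)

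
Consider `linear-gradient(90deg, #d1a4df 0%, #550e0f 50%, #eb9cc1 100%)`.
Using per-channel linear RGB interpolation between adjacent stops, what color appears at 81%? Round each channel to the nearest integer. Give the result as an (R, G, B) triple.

81% lies between the 50% and 100% stops, so the local fraction is t = (81 − 50)/(100 − 50) = 31/50 ≈ 0.62.
#550e0f → (85, 14, 15); #eb9cc1 → (235, 156, 193).
R = 85 + 0.62 × (235 − 85) = 178 → 178
G = 14 + 0.62 × (156 − 14) = 102.04 → 102
B = 15 + 0.62 × (193 − 15) = 125.36 → 125

(178, 102, 125)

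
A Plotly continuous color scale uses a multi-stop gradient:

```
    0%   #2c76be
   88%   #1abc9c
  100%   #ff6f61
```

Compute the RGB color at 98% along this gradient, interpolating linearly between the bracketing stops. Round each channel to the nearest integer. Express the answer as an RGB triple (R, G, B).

(217, 124, 107)

98% lies between the 88% and 100% stops, so the local fraction is t = (98 − 88)/(100 − 88) = 10/12 ≈ 0.8333.
#1abc9c → (26, 188, 156); #ff6f61 → (255, 111, 97).
R = 26 + 0.8333 × (255 − 26) = 216.826 → 217
G = 188 + 0.8333 × (111 − 188) = 123.836 → 124
B = 156 + 0.8333 × (97 − 156) = 106.835 → 107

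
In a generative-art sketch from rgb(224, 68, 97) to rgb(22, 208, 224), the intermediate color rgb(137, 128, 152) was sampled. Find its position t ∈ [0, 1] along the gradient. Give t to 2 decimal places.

0.43

Invert the lerp on the R channel (largest span, 202): t = (137 − 224) / (22 − 224) = -87/-202 = 0.43069.
Check on G: (128 − 68)/(208 − 68) = 0.4286 ✓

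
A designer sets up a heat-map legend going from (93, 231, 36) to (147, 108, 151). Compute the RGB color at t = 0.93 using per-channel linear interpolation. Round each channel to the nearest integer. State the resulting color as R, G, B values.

R = 93 + 0.93 × (147 − 93) = 93 + 0.93 × 54 = 143.22 → 143
G = 231 + 0.93 × (108 − 231) = 231 + 0.93 × -123 = 116.61 → 117
B = 36 + 0.93 × (151 − 36) = 36 + 0.93 × 115 = 142.95 → 143
So the blended color is (143, 117, 143), about #8f758f.

(143, 117, 143)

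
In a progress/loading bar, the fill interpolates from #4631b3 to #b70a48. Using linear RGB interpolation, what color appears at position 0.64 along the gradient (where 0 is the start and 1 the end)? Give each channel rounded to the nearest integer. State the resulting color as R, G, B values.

(142, 24, 111)

#4631b3 → (70, 49, 179); #b70a48 → (183, 10, 72).
R = 70 + 0.64 × (183 − 70) = 70 + 0.64 × 113 = 142.32 → 142
G = 49 + 0.64 × (10 − 49) = 49 + 0.64 × -39 = 24.04 → 24
B = 179 + 0.64 × (72 − 179) = 179 + 0.64 × -107 = 110.52 → 111
So the blended color is (142, 24, 111), about #8e186f.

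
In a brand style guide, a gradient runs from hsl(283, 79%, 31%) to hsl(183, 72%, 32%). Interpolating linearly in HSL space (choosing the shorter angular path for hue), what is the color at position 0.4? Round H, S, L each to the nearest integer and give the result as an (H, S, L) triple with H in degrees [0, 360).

Hue arc: Δh = 183 − 283 = -100° (|Δh| ≤ 180, already the shorter path).
H = 283 + 0.4 × (-100) = 243 → 243°
S = 79 + 0.4 × (72 − 79) = 76.2 → 76%
L = 31 + 0.4 × (32 − 31) = 31.4 → 31%

(243, 76, 31)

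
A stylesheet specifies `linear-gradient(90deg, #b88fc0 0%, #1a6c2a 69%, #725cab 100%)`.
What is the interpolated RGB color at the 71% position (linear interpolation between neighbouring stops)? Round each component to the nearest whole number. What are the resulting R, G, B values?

(32, 107, 50)

71% lies between the 69% and 100% stops, so the local fraction is t = (71 − 69)/(100 − 69) = 2/31 ≈ 0.0645.
#1a6c2a → (26, 108, 42); #725cab → (114, 92, 171).
R = 26 + 0.0645 × (114 − 26) = 31.676 → 32
G = 108 + 0.0645 × (92 − 108) = 106.968 → 107
B = 42 + 0.0645 × (171 − 42) = 50.321 → 50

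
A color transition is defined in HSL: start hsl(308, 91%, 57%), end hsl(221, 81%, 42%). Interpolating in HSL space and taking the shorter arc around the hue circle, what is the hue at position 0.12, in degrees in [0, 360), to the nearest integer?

Hue arc: Δh = 221 − 308 = -87° (|Δh| ≤ 180, already the shorter path).
H = 308 + 0.12 × (-87) = 297.56 → 298°

298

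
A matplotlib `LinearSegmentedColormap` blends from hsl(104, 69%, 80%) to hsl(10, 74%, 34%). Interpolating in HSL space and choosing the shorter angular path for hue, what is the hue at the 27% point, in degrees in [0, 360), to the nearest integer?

Hue arc: Δh = 10 − 104 = -94° (|Δh| ≤ 180, already the shorter path).
H = 104 + 0.27 × (-94) = 78.62 → 79°

79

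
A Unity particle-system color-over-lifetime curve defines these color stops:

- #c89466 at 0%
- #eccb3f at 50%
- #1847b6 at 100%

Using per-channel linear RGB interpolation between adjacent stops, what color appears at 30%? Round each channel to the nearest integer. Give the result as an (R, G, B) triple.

30% lies between the 0% and 50% stops, so the local fraction is t = (30 − 0)/(50 − 0) = 30/50 ≈ 0.6.
#c89466 → (200, 148, 102); #eccb3f → (236, 203, 63).
R = 200 + 0.6 × (236 − 200) = 221.6 → 222
G = 148 + 0.6 × (203 − 148) = 181 → 181
B = 102 + 0.6 × (63 − 102) = 78.6 → 79

(222, 181, 79)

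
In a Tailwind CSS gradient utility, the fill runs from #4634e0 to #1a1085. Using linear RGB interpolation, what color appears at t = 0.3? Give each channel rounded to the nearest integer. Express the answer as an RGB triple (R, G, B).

#4634e0 → (70, 52, 224); #1a1085 → (26, 16, 133).
R = 70 + 0.3 × (26 − 70) = 70 + 0.3 × -44 = 56.8 → 57
G = 52 + 0.3 × (16 − 52) = 52 + 0.3 × -36 = 41.2 → 41
B = 224 + 0.3 × (133 − 224) = 224 + 0.3 × -91 = 196.7 → 197
So the blended color is (57, 41, 197), about #3929c5.

(57, 41, 197)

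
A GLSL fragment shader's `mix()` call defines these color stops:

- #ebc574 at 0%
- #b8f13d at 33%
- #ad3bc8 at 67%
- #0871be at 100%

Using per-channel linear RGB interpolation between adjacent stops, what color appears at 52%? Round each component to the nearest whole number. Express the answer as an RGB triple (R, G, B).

52% lies between the 33% and 67% stops, so the local fraction is t = (52 − 33)/(67 − 33) = 19/34 ≈ 0.5588.
#b8f13d → (184, 241, 61); #ad3bc8 → (173, 59, 200).
R = 184 + 0.5588 × (173 − 184) = 177.853 → 178
G = 241 + 0.5588 × (59 − 241) = 139.298 → 139
B = 61 + 0.5588 × (200 − 61) = 138.673 → 139

(178, 139, 139)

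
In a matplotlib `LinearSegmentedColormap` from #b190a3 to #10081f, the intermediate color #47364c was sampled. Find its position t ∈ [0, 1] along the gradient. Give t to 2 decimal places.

0.66

Invert the lerp on the R channel (largest span, 161): t = (71 − 177) / (16 − 177) = -106/-161 = 0.65839.
Check on G: (54 − 144)/(8 − 144) = 0.6618 ✓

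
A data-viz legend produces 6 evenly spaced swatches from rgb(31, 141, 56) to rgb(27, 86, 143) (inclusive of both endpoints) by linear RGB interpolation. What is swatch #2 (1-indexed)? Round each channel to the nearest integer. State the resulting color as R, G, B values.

(30, 130, 73)

With 6 swatches and endpoints inclusive, swatch 2 sits at t = (2 − 1)/(6 − 1) = 1/5 ≈ 0.2.
R = 31 + 0.2 × (27 − 31) = 30.2 → 30
G = 141 + 0.2 × (86 − 141) = 130 → 130
B = 56 + 0.2 × (143 − 56) = 73.4 → 73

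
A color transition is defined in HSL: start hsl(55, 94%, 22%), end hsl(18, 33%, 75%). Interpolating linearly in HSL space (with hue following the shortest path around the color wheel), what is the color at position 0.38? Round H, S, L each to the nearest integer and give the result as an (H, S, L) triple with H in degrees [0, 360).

Hue arc: Δh = 18 − 55 = -37° (|Δh| ≤ 180, already the shorter path).
H = 55 + 0.38 × (-37) = 40.94 → 41°
S = 94 + 0.38 × (33 − 94) = 70.82 → 71%
L = 22 + 0.38 × (75 − 22) = 42.14 → 42%

(41, 71, 42)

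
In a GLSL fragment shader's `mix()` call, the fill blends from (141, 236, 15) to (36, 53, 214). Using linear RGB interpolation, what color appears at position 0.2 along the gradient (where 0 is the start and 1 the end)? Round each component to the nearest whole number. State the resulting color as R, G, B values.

R = 141 + 0.2 × (36 − 141) = 141 + 0.2 × -105 = 120 → 120
G = 236 + 0.2 × (53 − 236) = 236 + 0.2 × -183 = 199.4 → 199
B = 15 + 0.2 × (214 − 15) = 15 + 0.2 × 199 = 54.8 → 55

(120, 199, 55)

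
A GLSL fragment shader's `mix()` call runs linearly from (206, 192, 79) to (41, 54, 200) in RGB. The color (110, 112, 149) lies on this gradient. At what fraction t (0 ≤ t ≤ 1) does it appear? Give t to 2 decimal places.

Invert the lerp on the R channel (largest span, 165): t = (110 − 206) / (41 − 206) = -96/-165 = 0.58182.
Check on G: (112 − 192)/(54 − 192) = 0.5797 ✓

0.58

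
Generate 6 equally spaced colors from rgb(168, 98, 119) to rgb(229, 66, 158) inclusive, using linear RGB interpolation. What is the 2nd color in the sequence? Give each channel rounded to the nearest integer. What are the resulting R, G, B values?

(180, 92, 127)

With 6 swatches and endpoints inclusive, swatch 2 sits at t = (2 − 1)/(6 − 1) = 1/5 ≈ 0.2.
R = 168 + 0.2 × (229 − 168) = 180.2 → 180
G = 98 + 0.2 × (66 − 98) = 91.6 → 92
B = 119 + 0.2 × (158 − 119) = 126.8 → 127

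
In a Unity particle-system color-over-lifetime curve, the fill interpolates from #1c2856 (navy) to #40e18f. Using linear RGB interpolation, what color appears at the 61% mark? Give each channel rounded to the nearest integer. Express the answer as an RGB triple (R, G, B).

(50, 153, 121)

#1c2856 → (28, 40, 86); #40e18f → (64, 225, 143).
61% corresponds to t = 0.61.
R = 28 + 0.61 × (64 − 28) = 28 + 0.61 × 36 = 49.96 → 50
G = 40 + 0.61 × (225 − 40) = 40 + 0.61 × 185 = 152.85 → 153
B = 86 + 0.61 × (143 − 86) = 86 + 0.61 × 57 = 120.77 → 121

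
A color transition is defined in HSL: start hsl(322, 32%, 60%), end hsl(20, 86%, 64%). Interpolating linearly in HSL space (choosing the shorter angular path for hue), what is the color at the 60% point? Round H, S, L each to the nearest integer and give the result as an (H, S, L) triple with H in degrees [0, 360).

Hue: 20 − 322 = -302°, but |-302| > 180 so the shorter arc goes the other way: Δh = -302 + 360 = 58°.
H = 322 + 0.6 × (58) = 356.8 → 357°
S = 32 + 0.6 × (86 − 32) = 64.4 → 64%
L = 60 + 0.6 × (64 − 60) = 62.4 → 62%

(357, 64, 62)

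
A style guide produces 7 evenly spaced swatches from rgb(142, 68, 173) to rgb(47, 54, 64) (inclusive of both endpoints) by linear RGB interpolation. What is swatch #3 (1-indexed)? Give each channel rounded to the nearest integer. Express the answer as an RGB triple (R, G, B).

(110, 63, 137)

With 7 swatches and endpoints inclusive, swatch 3 sits at t = (3 − 1)/(7 − 1) = 2/6 ≈ 0.3333.
R = 142 + 0.3333 × (47 − 142) = 110.337 → 110
G = 68 + 0.3333 × (54 − 68) = 63.334 → 63
B = 173 + 0.3333 × (64 − 173) = 136.67 → 137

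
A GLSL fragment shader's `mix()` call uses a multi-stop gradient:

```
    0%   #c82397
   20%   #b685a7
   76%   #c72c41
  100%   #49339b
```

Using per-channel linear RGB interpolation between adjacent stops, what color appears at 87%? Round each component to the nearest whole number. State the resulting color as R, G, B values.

(141, 47, 106)

87% lies between the 76% and 100% stops, so the local fraction is t = (87 − 76)/(100 − 76) = 11/24 ≈ 0.4583.
#c72c41 → (199, 44, 65); #49339b → (73, 51, 155).
R = 199 + 0.4583 × (73 − 199) = 141.254 → 141
G = 44 + 0.4583 × (51 − 44) = 47.208 → 47
B = 65 + 0.4583 × (155 − 65) = 106.247 → 106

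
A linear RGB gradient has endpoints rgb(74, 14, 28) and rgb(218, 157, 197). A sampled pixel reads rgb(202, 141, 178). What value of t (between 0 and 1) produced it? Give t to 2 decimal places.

0.89

Invert the lerp on the B channel (largest span, 169): t = (178 − 28) / (197 − 28) = 150/169 = 0.88757.
Check on R: (202 − 74)/(218 − 74) = 0.8889 ✓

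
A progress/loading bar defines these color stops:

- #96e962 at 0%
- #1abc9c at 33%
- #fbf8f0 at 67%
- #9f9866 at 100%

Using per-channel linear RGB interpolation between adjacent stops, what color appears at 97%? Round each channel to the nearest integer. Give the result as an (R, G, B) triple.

(167, 161, 115)

97% lies between the 67% and 100% stops, so the local fraction is t = (97 − 67)/(100 − 67) = 30/33 ≈ 0.9091.
#fbf8f0 → (251, 248, 240); #9f9866 → (159, 152, 102).
R = 251 + 0.9091 × (159 − 251) = 167.363 → 167
G = 248 + 0.9091 × (152 − 248) = 160.726 → 161
B = 240 + 0.9091 × (102 − 240) = 114.544 → 115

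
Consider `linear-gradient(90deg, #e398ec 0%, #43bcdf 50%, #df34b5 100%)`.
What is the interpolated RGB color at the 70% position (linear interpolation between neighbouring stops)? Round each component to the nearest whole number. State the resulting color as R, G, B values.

70% lies between the 50% and 100% stops, so the local fraction is t = (70 − 50)/(100 − 50) = 20/50 ≈ 0.4.
#43bcdf → (67, 188, 223); #df34b5 → (223, 52, 181).
R = 67 + 0.4 × (223 − 67) = 129.4 → 129
G = 188 + 0.4 × (52 − 188) = 133.6 → 134
B = 223 + 0.4 × (181 − 223) = 206.2 → 206

(129, 134, 206)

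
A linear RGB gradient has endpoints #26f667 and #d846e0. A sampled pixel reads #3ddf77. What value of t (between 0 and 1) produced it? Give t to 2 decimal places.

0.13

Invert the lerp on the R channel (largest span, 178): t = (61 − 38) / (216 − 38) = 23/178 = 0.12921.
Check on G: (223 − 246)/(70 − 246) = 0.1307 ✓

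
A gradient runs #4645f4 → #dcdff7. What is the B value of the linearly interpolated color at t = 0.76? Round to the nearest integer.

246

B₁ = 244 (from #4645f4), B₂ = 247 (from #dcdff7).
B = 244 + 0.76 × (247 − 244) = 246.28 → 246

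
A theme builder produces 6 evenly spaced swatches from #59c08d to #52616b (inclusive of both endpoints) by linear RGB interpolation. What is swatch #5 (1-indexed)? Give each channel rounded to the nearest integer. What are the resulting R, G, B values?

(83, 116, 114)

With 6 swatches and endpoints inclusive, swatch 5 sits at t = (5 − 1)/(6 − 1) = 4/5 ≈ 0.8.
#59c08d → (89, 192, 141); #52616b → (82, 97, 107).
R = 89 + 0.8 × (82 − 89) = 83.4 → 83
G = 192 + 0.8 × (97 − 192) = 116 → 116
B = 141 + 0.8 × (107 − 141) = 113.8 → 114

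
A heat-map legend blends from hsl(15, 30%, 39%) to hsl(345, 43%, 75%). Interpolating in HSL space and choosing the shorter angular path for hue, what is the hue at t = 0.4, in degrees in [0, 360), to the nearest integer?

Hue: 345 − 15 = 330°, but |330| > 180 so the shorter arc goes the other way: Δh = 330 − 360 = -30°.
H = 15 + 0.4 × (-30) = 3 → 3°

3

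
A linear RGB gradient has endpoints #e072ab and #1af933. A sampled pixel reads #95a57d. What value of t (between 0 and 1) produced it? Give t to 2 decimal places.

0.38

Invert the lerp on the R channel (largest span, 198): t = (149 − 224) / (26 − 224) = -75/-198 = 0.37879.
Check on G: (165 − 114)/(249 − 114) = 0.3778 ✓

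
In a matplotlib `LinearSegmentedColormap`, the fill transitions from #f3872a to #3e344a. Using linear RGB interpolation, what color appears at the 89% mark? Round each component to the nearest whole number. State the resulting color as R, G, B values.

(82, 61, 70)

#f3872a → (243, 135, 42); #3e344a → (62, 52, 74).
89% corresponds to t = 0.89.
R = 243 + 0.89 × (62 − 243) = 243 + 0.89 × -181 = 81.91 → 82
G = 135 + 0.89 × (52 − 135) = 135 + 0.89 × -83 = 61.13 → 61
B = 42 + 0.89 × (74 − 42) = 42 + 0.89 × 32 = 70.48 → 70
So the blended color is (82, 61, 70), about #523d46.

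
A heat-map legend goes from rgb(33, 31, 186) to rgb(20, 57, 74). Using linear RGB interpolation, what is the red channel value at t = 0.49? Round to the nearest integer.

27

R = 33 + 0.49 × (20 − 33) = 26.63 → 27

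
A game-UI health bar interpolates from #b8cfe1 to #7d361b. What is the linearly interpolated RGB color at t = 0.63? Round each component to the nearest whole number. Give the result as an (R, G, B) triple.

(147, 111, 100)

#b8cfe1 → (184, 207, 225); #7d361b → (125, 54, 27).
R = 184 + 0.63 × (125 − 184) = 184 + 0.63 × -59 = 146.83 → 147
G = 207 + 0.63 × (54 − 207) = 207 + 0.63 × -153 = 110.61 → 111
B = 225 + 0.63 × (27 − 225) = 225 + 0.63 × -198 = 100.26 → 100
So the blended color is (147, 111, 100), about #936f64.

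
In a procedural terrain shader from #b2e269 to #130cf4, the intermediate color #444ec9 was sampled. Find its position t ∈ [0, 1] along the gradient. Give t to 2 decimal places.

0.69

Invert the lerp on the G channel (largest span, 214): t = (78 − 226) / (12 − 226) = -148/-214 = 0.69159.
Check on R: (68 − 178)/(19 − 178) = 0.6918 ✓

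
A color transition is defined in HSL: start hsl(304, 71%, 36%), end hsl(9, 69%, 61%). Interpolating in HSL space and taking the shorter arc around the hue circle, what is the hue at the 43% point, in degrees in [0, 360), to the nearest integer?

332

Hue: 9 − 304 = -295°, but |-295| > 180 so the shorter arc goes the other way: Δh = -295 + 360 = 65°.
H = 304 + 0.43 × (65) = 331.95 → 332°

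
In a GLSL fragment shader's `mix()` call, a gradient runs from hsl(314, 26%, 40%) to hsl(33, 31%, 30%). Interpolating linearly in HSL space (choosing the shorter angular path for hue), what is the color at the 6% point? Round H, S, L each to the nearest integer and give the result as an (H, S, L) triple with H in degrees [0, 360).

Hue: 33 − 314 = -281°, but |-281| > 180 so the shorter arc goes the other way: Δh = -281 + 360 = 79°.
H = 314 + 0.06 × (79) = 318.74 → 319°
S = 26 + 0.06 × (31 − 26) = 26.3 → 26%
L = 40 + 0.06 × (30 − 40) = 39.4 → 39%

(319, 26, 39)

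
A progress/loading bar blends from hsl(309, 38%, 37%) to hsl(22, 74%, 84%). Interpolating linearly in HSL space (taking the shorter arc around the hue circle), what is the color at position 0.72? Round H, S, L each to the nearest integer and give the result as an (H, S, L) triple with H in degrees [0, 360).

Hue: 22 − 309 = -287°, but |-287| > 180 so the shorter arc goes the other way: Δh = -287 + 360 = 73°.
H = 309 + 0.72 × (73) = 361.56 → 362 → 362 mod 360 = 2°
S = 38 + 0.72 × (74 − 38) = 63.92 → 64%
L = 37 + 0.72 × (84 − 37) = 70.84 → 71%

(2, 64, 71)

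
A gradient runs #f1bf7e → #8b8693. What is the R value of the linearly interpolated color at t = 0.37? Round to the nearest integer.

R₁ = 241 (from #f1bf7e), R₂ = 139 (from #8b8693).
R = 241 + 0.37 × (139 − 241) = 203.26 → 203

203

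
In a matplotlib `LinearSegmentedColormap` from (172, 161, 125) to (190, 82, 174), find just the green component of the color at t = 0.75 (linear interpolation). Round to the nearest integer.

G = 161 + 0.75 × (82 − 161) = 101.75 → 102

102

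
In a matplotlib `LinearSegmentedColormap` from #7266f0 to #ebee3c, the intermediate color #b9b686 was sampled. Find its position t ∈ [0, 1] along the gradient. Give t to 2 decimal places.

Invert the lerp on the B channel (largest span, 180): t = (134 − 240) / (60 − 240) = -106/-180 = 0.58889.
Check on R: (185 − 114)/(235 − 114) = 0.5868 ✓

0.59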